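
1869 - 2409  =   - 540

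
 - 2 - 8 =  - 10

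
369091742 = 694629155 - 325537413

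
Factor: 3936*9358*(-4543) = -167332718784 = -2^6*3^1*7^1*11^1*41^1 * 59^1*4679^1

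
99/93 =33/31 = 1.06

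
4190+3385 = 7575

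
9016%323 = 295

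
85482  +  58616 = 144098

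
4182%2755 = 1427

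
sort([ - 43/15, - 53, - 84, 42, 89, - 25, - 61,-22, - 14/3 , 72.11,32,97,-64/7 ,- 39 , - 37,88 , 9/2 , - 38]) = [ - 84 , - 61, - 53  , - 39, - 38, -37,-25,  -  22, - 64/7, - 14/3,-43/15, 9/2, 32,42,72.11, 88,  89,97 ]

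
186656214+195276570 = 381932784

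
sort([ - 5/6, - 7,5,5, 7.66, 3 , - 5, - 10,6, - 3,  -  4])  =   [ - 10 , - 7, - 5 , - 4,-3,-5/6,3,5, 5, 6, 7.66]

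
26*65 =1690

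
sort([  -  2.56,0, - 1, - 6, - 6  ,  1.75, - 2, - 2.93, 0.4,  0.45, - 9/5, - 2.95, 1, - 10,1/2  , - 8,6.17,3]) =[ - 10, - 8, - 6 , - 6 , - 2.95 , - 2.93, - 2.56, - 2, - 9/5, - 1,0,0.4 , 0.45,1/2,1,1.75,3, 6.17 ]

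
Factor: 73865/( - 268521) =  - 85/309 = - 3^( - 1 )*5^1 * 17^1*103^( - 1 )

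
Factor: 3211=13^2 * 19^1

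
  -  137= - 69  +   - 68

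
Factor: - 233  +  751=2^1*7^1*37^1 = 518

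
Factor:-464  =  -2^4*29^1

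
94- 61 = 33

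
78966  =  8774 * 9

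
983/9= 109+2/9=109.22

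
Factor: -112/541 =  - 2^4*7^1*541^( - 1 )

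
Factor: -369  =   - 3^2*41^1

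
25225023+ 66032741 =91257764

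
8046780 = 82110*98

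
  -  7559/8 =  - 945 + 1/8 = - 944.88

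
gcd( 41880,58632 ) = 8376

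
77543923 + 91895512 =169439435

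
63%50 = 13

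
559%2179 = 559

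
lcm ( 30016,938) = 30016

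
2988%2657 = 331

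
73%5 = 3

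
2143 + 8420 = 10563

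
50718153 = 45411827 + 5306326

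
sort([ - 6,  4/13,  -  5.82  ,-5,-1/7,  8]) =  [ - 6, - 5.82,-5,-1/7,4/13, 8]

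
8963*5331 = 47781753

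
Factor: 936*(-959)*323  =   - 2^3 *3^2 * 7^1*13^1*17^1*19^1*137^1=- 289932552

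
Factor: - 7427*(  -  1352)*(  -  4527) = -2^3*3^2*  7^1*13^2*503^1*1061^1 = - 45456983208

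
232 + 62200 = 62432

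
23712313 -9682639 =14029674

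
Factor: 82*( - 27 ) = -2^1 * 3^3*41^1 = - 2214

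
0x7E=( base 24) 56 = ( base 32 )3U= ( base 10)126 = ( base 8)176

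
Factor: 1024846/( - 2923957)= - 2^1*43^( - 1 )*53^( - 1 )*107^1*1283^(- 1)*4789^1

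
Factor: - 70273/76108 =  -2^( - 2)*7^1*53^(  -  1 )*359^(-1 )*10039^1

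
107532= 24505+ 83027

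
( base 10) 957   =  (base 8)1675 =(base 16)3BD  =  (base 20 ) 27h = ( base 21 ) 23C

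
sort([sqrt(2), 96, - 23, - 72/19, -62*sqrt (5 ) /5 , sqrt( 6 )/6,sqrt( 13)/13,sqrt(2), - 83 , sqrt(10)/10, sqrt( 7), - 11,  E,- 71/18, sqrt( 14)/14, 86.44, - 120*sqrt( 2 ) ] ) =[ - 120*sqrt( 2), - 83, - 62*sqrt(5)/5,  -  23, - 11, - 71/18, - 72/19,sqrt(14 )/14,sqrt(13)/13, sqrt( 10)/10, sqrt( 6)/6, sqrt( 2),sqrt( 2), sqrt(7), E, 86.44,96]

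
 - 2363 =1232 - 3595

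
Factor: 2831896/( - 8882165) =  - 2^3*5^ ( - 1 )*53^1 * 6679^1 *1776433^( - 1) 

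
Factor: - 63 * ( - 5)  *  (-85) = - 26775=- 3^2 * 5^2*7^1*17^1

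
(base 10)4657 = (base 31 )4Q7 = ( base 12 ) 2841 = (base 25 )7b7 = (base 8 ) 11061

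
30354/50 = 607 + 2/25 = 607.08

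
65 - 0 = 65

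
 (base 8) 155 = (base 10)109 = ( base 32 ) 3d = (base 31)3G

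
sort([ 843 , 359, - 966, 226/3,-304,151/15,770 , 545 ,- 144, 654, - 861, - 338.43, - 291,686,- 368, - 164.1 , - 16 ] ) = [ - 966, - 861,  -  368, - 338.43  ,-304, - 291, - 164.1, - 144 , - 16,151/15,226/3,359 , 545,654,686,770,843]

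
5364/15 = 1788/5 = 357.60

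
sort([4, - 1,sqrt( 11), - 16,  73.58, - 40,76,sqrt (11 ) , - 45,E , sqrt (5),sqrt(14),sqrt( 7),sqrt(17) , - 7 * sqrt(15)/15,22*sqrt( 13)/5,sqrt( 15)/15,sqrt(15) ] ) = [ - 45, - 40, - 16,  -  7 * sqrt(15) /15,-1, sqrt( 15 ) /15, sqrt(5), sqrt( 7),E, sqrt(11),sqrt(11),sqrt(14),sqrt(15 ), 4,sqrt( 17),22 * sqrt( 13)/5,73.58, 76] 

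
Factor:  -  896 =-2^7 * 7^1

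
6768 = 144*47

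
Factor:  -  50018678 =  - 2^1*19^1 * 29^1*45389^1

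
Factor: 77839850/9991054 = 38919925/4995527 = 5^2*11^1*307^1*461^1*4995527^( - 1) 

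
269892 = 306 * 882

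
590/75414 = 295/37707= 0.01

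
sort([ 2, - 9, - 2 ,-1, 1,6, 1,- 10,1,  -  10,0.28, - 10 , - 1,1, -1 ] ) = [ - 10, - 10,  -  10, - 9,-2,- 1, - 1,-1 , 0.28,  1, 1, 1,1,  2,6] 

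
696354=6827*102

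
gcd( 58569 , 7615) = 1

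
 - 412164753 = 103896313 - 516061066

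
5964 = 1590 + 4374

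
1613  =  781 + 832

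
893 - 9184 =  - 8291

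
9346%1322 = 92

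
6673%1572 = 385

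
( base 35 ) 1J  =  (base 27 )20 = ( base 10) 54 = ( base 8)66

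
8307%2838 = 2631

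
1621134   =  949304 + 671830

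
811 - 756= 55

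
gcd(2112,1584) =528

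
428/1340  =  107/335 = 0.32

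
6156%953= 438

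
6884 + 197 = 7081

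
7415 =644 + 6771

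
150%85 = 65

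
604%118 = 14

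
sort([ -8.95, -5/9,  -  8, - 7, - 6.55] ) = [ - 8.95, - 8,  -  7, - 6.55,  -  5/9]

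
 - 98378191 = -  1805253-96572938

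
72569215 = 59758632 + 12810583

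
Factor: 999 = 3^3*37^1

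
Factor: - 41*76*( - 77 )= 239932 = 2^2*7^1  *11^1*19^1*41^1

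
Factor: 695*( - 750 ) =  - 2^1*3^1*5^4*139^1 = - 521250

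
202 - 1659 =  - 1457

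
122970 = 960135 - 837165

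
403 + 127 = 530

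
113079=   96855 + 16224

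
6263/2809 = 2 + 645/2809=   2.23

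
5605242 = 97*57786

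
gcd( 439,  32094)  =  1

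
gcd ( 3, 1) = 1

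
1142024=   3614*316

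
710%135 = 35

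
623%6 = 5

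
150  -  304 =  - 154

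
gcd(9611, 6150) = 1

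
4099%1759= 581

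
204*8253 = 1683612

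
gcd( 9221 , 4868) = 1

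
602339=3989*151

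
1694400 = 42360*40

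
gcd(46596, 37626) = 6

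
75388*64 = 4824832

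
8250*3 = 24750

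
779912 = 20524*38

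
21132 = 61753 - 40621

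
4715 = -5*( -943)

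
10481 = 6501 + 3980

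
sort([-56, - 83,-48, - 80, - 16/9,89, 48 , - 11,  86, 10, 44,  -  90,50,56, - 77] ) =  [ - 90, - 83,  -  80, - 77,-56,-48,-11,-16/9, 10,44, 48, 50,56, 86,89 ]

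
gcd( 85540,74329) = 1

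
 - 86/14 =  - 43/7 = - 6.14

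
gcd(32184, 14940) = 36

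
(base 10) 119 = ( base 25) 4j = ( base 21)5E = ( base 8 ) 167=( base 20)5J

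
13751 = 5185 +8566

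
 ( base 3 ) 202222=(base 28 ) K6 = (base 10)566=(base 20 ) 186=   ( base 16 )236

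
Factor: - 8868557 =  - 1439^1 *6163^1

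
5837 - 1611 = 4226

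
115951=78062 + 37889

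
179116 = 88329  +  90787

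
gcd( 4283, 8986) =1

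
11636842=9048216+2588626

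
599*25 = 14975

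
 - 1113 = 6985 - 8098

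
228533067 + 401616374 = 630149441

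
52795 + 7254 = 60049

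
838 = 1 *838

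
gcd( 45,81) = 9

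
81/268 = 81/268 = 0.30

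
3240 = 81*40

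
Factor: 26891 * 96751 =2601731141 = 31^1*3121^1*26891^1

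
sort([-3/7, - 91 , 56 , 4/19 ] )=[ - 91 , - 3/7 , 4/19,56 ] 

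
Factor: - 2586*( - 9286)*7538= 181014486648 = 2^3*3^1*431^1*3769^1*4643^1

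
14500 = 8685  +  5815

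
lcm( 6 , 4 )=12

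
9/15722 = 9/15722 = 0.00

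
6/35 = 6/35 = 0.17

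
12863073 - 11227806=1635267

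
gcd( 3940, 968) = 4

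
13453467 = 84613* 159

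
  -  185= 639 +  - 824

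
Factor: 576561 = 3^1*192187^1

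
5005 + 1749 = 6754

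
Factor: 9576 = 2^3*3^2*7^1*19^1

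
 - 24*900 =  - 21600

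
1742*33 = 57486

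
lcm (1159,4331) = 82289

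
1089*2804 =3053556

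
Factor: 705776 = 2^4 * 44111^1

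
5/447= 5/447 = 0.01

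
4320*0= 0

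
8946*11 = 98406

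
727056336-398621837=328434499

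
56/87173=56/87173 = 0.00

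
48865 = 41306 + 7559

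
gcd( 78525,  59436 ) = 9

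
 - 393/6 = -131/2 = - 65.50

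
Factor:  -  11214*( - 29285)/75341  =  2^1*3^2*5^1*47^( - 1)*89^1 *229^( - 1) *5857^1  =  46914570/10763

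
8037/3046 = 2 + 1945/3046 = 2.64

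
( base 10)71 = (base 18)3h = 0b1000111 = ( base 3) 2122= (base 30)2B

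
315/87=105/29=3.62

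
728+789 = 1517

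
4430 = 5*886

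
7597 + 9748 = 17345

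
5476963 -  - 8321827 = 13798790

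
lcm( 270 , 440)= 11880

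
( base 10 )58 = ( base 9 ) 64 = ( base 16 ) 3a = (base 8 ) 72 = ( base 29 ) 20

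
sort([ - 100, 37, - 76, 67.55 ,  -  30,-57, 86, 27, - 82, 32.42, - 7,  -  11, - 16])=[-100, - 82,-76, - 57,- 30, - 16, -11, - 7, 27,32.42, 37, 67.55, 86]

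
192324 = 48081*4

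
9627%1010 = 537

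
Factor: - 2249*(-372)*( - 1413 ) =  -  1182155364 = -2^2*3^3*13^1*31^1*157^1*173^1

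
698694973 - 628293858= 70401115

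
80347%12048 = 8059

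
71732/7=71732/7= 10247.43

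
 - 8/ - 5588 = 2/1397 = 0.00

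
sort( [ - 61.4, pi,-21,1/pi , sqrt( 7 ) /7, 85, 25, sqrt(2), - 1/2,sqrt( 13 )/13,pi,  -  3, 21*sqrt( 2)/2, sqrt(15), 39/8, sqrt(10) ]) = [ - 61.4, - 21, - 3, - 1/2 , sqrt( 13 ) /13,1/pi, sqrt( 7)/7, sqrt(2) , pi, pi , sqrt(10 ), sqrt( 15), 39/8,  21*sqrt( 2)/2, 25, 85 ]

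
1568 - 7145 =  - 5577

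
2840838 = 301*9438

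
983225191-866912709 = 116312482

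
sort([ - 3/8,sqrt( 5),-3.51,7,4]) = [  -  3.51, - 3/8, sqrt (5 ),4,7]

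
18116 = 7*2588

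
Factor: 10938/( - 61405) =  - 2^1*3^1 * 5^( - 1)*1823^1 * 12281^ ( - 1) 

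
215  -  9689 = - 9474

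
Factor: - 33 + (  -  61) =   -  2^1*47^1 = - 94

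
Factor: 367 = 367^1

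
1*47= 47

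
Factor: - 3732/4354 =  - 6/7 = - 2^1 * 3^1*7^(-1 ) 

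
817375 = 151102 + 666273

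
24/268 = 6/67 = 0.09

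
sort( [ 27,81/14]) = [81/14,27]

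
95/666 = 95/666 = 0.14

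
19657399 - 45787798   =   - 26130399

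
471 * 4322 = 2035662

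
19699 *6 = 118194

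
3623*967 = 3503441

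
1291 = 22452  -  21161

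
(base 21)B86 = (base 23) 9bb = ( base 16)13A1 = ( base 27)6O3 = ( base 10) 5025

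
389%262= 127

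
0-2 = - 2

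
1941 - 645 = 1296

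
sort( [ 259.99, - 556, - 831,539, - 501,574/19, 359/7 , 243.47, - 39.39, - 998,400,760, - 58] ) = [ - 998, - 831, - 556, - 501, - 58  , - 39.39 , 574/19,  359/7,243.47, 259.99, 400,539,760 ] 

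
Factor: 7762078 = 2^1*1697^1*2287^1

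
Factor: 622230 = 2^1*3^1*5^1*7^1  *  2963^1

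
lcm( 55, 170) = 1870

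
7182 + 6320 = 13502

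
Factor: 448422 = 2^1*3^1*13^1*5749^1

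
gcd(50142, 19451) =1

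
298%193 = 105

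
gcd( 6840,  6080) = 760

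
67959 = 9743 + 58216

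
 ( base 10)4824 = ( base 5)123244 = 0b1001011011000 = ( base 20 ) C14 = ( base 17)gbd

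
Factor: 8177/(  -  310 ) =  - 2^( - 1 )*5^ ( - 1 ) * 13^1 * 17^1 * 31^( - 1)*37^1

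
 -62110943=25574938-87685881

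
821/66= 821/66 = 12.44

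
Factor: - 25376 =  - 2^5*13^1 *61^1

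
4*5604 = 22416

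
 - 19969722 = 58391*( - 342)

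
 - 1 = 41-42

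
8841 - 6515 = 2326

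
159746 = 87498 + 72248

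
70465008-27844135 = 42620873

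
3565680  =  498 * 7160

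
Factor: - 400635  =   - 3^2*5^1* 29^1*307^1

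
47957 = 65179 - 17222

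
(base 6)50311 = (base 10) 6595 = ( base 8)14703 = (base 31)6qn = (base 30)79p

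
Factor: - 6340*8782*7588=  - 2^5*5^1*7^1*271^1*317^1*4391^1 = - 422483753440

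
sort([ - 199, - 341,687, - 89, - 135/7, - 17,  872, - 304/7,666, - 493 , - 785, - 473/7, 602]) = [ - 785, - 493, - 341, - 199, - 89,  -  473/7, - 304/7, - 135/7, - 17,  602, 666,  687, 872 ]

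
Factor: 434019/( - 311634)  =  -727/522  =  - 2^( - 1)*3^(-2)*29^(  -  1)*727^1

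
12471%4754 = 2963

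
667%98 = 79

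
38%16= 6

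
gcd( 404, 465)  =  1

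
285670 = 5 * 57134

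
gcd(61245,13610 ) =6805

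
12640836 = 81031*156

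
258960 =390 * 664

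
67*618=41406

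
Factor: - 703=-19^1*37^1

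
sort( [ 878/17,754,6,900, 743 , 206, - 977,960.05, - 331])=[ - 977, - 331,6,878/17, 206,  743,  754,900,960.05 ]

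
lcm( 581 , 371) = 30793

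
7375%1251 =1120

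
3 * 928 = 2784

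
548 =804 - 256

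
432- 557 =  - 125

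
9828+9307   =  19135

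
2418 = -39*(-62)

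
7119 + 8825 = 15944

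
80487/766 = 105 + 57/766= 105.07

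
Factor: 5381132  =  2^2 * 37^1*103^1*353^1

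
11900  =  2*5950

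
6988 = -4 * ( - 1747)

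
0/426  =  0 = 0.00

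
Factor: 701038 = 2^1*13^1*59^1*457^1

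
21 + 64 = 85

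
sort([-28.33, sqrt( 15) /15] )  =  [-28.33, sqrt( 15) /15]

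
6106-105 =6001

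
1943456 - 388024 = 1555432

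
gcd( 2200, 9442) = 2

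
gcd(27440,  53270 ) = 70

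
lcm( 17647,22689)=158823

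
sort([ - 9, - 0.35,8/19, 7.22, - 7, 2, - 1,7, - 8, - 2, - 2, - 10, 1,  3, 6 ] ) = [-10, - 9, - 8,-7 ,-2, - 2, - 1, - 0.35,8/19, 1, 2, 3, 6, 7,7.22]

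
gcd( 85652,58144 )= 92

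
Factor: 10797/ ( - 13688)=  - 2^( - 3)*3^1 * 29^(- 1)*61^1=-183/232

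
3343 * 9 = 30087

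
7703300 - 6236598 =1466702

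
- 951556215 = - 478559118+- 472997097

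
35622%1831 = 833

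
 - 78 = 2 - 80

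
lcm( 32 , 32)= 32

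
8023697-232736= 7790961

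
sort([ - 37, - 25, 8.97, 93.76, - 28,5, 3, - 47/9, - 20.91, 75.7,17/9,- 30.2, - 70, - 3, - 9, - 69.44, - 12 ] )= [ - 70,  -  69.44, - 37, - 30.2, - 28, - 25, - 20.91, - 12, - 9, - 47/9, - 3, 17/9 , 3,  5, 8.97, 75.7 , 93.76] 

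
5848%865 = 658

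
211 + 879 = 1090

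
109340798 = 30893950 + 78446848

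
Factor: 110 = 2^1*5^1*11^1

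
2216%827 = 562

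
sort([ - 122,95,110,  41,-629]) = [ - 629 , - 122, 41,95,110]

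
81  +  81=162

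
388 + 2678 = 3066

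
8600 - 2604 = 5996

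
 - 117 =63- 180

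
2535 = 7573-5038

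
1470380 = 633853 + 836527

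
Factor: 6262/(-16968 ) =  - 31/84  =  - 2^( - 2)*3^( - 1)*7^(-1) * 31^1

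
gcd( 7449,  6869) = 1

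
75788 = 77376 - 1588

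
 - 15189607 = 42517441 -57707048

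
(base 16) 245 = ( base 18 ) 1e5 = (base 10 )581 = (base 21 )16e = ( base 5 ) 4311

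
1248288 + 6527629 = 7775917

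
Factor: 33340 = 2^2*5^1*1667^1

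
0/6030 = 0 = 0.00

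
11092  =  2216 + 8876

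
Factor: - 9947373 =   -  3^1*31^1*106961^1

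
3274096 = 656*4991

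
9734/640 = 15 + 67/320 = 15.21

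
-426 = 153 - 579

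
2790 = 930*3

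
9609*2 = 19218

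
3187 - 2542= 645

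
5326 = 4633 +693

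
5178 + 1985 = 7163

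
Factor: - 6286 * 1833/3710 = -3^1* 5^( - 1 )*13^1*47^1*53^ (-1 ) * 449^1=-823017/265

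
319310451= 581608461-262298010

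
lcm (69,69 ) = 69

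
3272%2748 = 524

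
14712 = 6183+8529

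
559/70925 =559/70925 = 0.01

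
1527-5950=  - 4423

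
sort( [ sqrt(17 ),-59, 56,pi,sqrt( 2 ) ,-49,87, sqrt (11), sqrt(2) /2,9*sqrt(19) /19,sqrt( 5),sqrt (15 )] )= [-59, - 49,sqrt ( 2 )/2,sqrt(2),9*sqrt(19) /19, sqrt( 5),pi, sqrt( 11 ),sqrt( 15),sqrt( 17),56,87 ]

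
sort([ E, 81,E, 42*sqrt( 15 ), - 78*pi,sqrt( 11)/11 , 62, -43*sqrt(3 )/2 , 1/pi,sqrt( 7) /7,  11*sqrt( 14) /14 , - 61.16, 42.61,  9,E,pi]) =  [ - 78*pi, - 61.16,-43 * sqrt(3)/2, sqrt( 11 ) /11,1/pi, sqrt(7)/7, E,E, E, 11*sqrt(14 )/14,pi, 9, 42.61,62 , 81, 42*sqrt ( 15 )] 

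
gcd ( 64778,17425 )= 1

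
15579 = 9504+6075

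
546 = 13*42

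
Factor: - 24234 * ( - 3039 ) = 73647126 = 2^1 * 3^2 * 7^1 * 577^1*1013^1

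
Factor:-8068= - 2^2*2017^1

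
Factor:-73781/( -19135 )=5^(- 1)*43^( - 1) * 829^1 = 829/215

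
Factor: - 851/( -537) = 3^(-1)*23^1*37^1*179^( - 1 )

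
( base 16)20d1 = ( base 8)20321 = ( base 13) 3A93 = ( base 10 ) 8401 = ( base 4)2003101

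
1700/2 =850 = 850.00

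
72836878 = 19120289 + 53716589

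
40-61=-21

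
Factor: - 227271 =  - 3^1 * 11^1*  71^1 * 97^1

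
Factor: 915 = 3^1*5^1*61^1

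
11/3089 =11/3089=0.00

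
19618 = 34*577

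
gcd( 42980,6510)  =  70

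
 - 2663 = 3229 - 5892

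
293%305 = 293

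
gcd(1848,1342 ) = 22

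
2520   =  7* 360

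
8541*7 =59787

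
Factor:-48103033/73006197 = -3^( - 1)* 11^(-1 ) *201119^ (-1)*4373003^1 =-4373003/6636927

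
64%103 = 64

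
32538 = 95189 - 62651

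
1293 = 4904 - 3611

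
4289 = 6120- 1831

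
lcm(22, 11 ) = 22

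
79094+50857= 129951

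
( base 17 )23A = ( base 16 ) 27f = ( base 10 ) 639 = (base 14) 339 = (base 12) 453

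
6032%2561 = 910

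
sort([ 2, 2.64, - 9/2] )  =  [ - 9/2,2 , 2.64 ]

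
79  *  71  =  5609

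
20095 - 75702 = - 55607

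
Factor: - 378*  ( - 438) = 165564 = 2^2*3^4*7^1 * 73^1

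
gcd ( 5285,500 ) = 5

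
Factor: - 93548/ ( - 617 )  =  2^2*7^1*13^1*257^1*617^( - 1 ) 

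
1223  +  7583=8806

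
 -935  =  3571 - 4506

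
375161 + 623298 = 998459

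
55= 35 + 20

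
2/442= 1/221=0.00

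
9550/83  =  115 + 5/83= 115.06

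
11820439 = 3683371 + 8137068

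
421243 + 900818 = 1322061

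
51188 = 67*764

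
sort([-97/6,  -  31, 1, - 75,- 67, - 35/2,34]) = [ - 75, - 67, - 31,-35/2 , - 97/6, 1,34]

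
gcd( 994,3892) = 14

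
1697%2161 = 1697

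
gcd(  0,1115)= 1115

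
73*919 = 67087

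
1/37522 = 1/37522 = 0.00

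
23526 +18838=42364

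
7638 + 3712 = 11350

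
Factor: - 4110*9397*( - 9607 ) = 2^1*3^1*5^1*13^1*137^1 * 739^1*9397^1 = 371038383690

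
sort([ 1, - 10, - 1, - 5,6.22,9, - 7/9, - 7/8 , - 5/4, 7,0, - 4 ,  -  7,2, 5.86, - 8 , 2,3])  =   [ - 10, - 8,-7,-5, - 4, - 5/4  ,  -  1,-7/8, - 7/9 , 0, 1,2, 2,3,5.86, 6.22,7, 9 ]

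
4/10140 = 1/2535 = 0.00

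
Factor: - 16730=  - 2^1*5^1*7^1*239^1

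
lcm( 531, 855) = 50445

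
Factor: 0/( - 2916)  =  0 = 0^1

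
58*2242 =130036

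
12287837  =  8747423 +3540414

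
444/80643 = 148/26881 = 0.01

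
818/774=409/387= 1.06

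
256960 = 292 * 880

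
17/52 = 17/52 =0.33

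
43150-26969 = 16181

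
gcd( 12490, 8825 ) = 5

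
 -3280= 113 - 3393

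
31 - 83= - 52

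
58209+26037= 84246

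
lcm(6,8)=24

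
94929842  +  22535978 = 117465820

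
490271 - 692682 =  - 202411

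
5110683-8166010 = - 3055327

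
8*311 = 2488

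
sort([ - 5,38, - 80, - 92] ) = [ - 92, - 80, - 5,38]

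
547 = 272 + 275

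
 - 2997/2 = -1499 + 1/2 = -1498.50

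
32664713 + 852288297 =884953010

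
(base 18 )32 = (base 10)56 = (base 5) 211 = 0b111000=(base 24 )28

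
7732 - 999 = 6733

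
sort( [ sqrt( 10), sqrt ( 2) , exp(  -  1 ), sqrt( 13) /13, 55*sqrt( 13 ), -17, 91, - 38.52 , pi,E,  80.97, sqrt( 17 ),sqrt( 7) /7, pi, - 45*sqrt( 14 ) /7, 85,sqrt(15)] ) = [-38.52, - 45*sqrt(14) /7, - 17, sqrt( 13 )/13, exp(  -  1), sqrt( 7)/7,  sqrt( 2 ), E,pi, pi, sqrt(10),sqrt( 15 ), sqrt( 17)  ,  80.97,85,91, 55*sqrt( 13)]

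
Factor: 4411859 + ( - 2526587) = 2^3*3^1*78553^1 = 1885272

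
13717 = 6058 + 7659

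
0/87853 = 0 = 0.00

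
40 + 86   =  126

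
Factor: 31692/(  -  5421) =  - 2^2*13^ ( - 1)* 19^1 = - 76/13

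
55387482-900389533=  - 845002051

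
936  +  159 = 1095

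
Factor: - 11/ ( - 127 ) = 11^1*127^(- 1 ) 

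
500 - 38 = 462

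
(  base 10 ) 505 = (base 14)281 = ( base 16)1f9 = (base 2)111111001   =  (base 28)i1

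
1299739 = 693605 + 606134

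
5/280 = 1/56=0.02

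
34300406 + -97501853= - 63201447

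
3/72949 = 3/72949 = 0.00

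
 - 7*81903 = -573321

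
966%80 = 6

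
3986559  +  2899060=6885619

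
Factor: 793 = 13^1*61^1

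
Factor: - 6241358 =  - 2^1*509^1*6131^1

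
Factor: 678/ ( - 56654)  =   - 339/28327 = -  3^1 * 13^(- 1 )  *  113^1*2179^(- 1)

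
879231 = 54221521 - 53342290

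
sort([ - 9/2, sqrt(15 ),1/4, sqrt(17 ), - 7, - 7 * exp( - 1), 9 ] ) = [-7,-9/2, - 7*exp(  -  1), 1/4,sqrt(15 ),  sqrt(17), 9 ]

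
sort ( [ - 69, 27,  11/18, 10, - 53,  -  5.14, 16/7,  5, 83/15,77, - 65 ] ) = [ - 69,-65, - 53,- 5.14, 11/18, 16/7,  5, 83/15,  10, 27, 77 ]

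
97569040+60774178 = 158343218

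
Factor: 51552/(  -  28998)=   -16/9 = - 2^4*3^( - 2 ) 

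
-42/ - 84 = 1/2 = 0.50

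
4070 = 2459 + 1611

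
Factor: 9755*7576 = 2^3 * 5^1*947^1* 1951^1  =  73903880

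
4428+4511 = 8939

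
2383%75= 58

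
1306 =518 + 788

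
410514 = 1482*277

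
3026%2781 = 245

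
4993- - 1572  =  6565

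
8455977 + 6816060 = 15272037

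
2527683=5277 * 479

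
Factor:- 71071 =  - 7^1*11^1 *13^1*71^1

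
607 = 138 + 469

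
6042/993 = 2014/331 = 6.08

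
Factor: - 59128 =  - 2^3*19^1 * 389^1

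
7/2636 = 7/2636 = 0.00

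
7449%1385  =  524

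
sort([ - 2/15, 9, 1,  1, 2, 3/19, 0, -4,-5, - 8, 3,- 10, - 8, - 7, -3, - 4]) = [-10, - 8, - 8, - 7,  -  5, - 4, - 4, - 3 ,-2/15, 0,3/19,1, 1,2, 3,  9]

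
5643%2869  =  2774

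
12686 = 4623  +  8063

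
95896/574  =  167 + 19/287 = 167.07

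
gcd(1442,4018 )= 14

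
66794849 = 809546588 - 742751739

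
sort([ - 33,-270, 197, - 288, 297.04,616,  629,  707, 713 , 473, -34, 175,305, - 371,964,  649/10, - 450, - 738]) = [ - 738,-450,-371, - 288, - 270 , - 34,-33, 649/10, 175,  197,297.04,305,473,  616,629, 707,713,  964]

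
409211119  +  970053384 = 1379264503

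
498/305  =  498/305 = 1.63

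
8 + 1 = 9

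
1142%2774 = 1142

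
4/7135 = 4/7135 = 0.00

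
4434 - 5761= - 1327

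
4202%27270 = 4202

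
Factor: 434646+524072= 2^1*503^1 * 953^1 = 958718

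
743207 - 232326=510881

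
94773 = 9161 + 85612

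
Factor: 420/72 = 2^( - 1 )*3^( - 1) *5^1*7^1 = 35/6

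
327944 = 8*40993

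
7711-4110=3601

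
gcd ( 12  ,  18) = 6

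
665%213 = 26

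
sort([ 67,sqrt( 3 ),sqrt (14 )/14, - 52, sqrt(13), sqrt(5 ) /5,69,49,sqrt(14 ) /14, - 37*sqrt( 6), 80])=[-37*sqrt(6) , - 52,  sqrt( 14 )/14, sqrt(14)/14,sqrt( 5)/5,sqrt( 3)  ,  sqrt( 13 ), 49 , 67,69,80]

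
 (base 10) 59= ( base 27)25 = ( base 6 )135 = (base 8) 73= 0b111011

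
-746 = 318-1064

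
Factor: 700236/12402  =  734/13=2^1*13^( -1)*367^1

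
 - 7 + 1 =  - 6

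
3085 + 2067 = 5152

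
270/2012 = 135/1006 = 0.13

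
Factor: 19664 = 2^4*1229^1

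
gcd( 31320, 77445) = 45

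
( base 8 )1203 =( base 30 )ld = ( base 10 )643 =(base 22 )175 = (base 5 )10033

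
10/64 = 5/32 = 0.16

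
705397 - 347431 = 357966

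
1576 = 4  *394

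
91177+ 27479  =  118656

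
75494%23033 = 6395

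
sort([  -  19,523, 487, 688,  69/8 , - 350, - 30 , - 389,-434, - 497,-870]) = [ - 870,- 497 , - 434, - 389, - 350,-30,-19,69/8, 487,523, 688] 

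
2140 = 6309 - 4169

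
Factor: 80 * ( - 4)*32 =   -  2^11*5^1 = - 10240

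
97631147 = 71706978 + 25924169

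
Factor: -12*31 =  - 2^2*3^1*31^1 = - 372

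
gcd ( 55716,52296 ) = 12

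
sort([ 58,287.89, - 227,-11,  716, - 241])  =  [ - 241, - 227, - 11 , 58, 287.89, 716 ] 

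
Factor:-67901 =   -  67901^1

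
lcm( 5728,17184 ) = 17184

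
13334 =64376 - 51042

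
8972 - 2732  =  6240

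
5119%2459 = 201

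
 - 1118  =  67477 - 68595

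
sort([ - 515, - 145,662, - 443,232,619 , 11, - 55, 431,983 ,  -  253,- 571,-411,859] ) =[- 571 , - 515, - 443,- 411, - 253, - 145,-55,11, 232,  431 , 619,  662,  859,983 ] 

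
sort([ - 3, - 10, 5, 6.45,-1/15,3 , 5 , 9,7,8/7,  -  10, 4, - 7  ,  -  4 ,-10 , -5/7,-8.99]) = [  -  10,-10,-10, - 8.99, - 7, - 4, - 3,-5/7, - 1/15,8/7, 3, 4, 5, 5, 6.45, 7, 9] 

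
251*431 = 108181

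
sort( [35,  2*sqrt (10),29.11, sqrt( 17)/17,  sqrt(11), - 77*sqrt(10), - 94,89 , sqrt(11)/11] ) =[ - 77*sqrt(10),-94, sqrt(17 ) /17,sqrt(11 ) /11, sqrt( 11 ),2*sqrt( 10), 29.11,  35,  89] 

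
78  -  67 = 11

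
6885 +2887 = 9772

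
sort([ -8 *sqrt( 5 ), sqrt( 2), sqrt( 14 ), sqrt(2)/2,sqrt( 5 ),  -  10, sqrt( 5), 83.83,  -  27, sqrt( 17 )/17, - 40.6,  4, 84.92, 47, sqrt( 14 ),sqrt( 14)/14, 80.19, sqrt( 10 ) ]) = [ - 40.6, - 27, - 8*sqrt( 5), - 10,sqrt(17 )/17,sqrt(14 )/14, sqrt( 2 )/2,  sqrt( 2),sqrt( 5 ),sqrt( 5), sqrt( 10 ), sqrt( 14), sqrt( 14),  4,47  ,  80.19, 83.83, 84.92]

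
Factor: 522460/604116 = 3^ (-2 )*5^1  *  97^(-1)*151^1 = 755/873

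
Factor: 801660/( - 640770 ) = - 862/689 = - 2^1*13^( - 1)*53^( - 1)*431^1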